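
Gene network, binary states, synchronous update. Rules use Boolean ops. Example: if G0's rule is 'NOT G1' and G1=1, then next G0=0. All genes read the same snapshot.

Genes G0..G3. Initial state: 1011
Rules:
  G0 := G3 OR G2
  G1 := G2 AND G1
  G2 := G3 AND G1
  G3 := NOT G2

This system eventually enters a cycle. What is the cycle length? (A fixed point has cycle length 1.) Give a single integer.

Answer: 1

Derivation:
Step 0: 1011
Step 1: G0=G3|G2=1|1=1 G1=G2&G1=1&0=0 G2=G3&G1=1&0=0 G3=NOT G2=NOT 1=0 -> 1000
Step 2: G0=G3|G2=0|0=0 G1=G2&G1=0&0=0 G2=G3&G1=0&0=0 G3=NOT G2=NOT 0=1 -> 0001
Step 3: G0=G3|G2=1|0=1 G1=G2&G1=0&0=0 G2=G3&G1=1&0=0 G3=NOT G2=NOT 0=1 -> 1001
Step 4: G0=G3|G2=1|0=1 G1=G2&G1=0&0=0 G2=G3&G1=1&0=0 G3=NOT G2=NOT 0=1 -> 1001
State from step 4 equals state from step 3 -> cycle length 1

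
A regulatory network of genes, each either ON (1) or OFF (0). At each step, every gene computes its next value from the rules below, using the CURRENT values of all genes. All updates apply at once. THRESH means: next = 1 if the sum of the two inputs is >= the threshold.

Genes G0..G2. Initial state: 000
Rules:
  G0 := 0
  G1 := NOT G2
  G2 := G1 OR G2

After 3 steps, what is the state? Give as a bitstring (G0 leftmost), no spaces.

Step 1: G0=0(const) G1=NOT G2=NOT 0=1 G2=G1|G2=0|0=0 -> 010
Step 2: G0=0(const) G1=NOT G2=NOT 0=1 G2=G1|G2=1|0=1 -> 011
Step 3: G0=0(const) G1=NOT G2=NOT 1=0 G2=G1|G2=1|1=1 -> 001

001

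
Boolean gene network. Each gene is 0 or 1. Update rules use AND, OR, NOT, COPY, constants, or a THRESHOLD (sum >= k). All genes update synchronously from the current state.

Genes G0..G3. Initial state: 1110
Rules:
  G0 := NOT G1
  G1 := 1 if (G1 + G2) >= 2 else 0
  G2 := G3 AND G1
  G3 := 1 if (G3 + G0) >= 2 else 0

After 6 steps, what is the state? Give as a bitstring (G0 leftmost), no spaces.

Step 1: G0=NOT G1=NOT 1=0 G1=(1+1>=2)=1 G2=G3&G1=0&1=0 G3=(0+1>=2)=0 -> 0100
Step 2: G0=NOT G1=NOT 1=0 G1=(1+0>=2)=0 G2=G3&G1=0&1=0 G3=(0+0>=2)=0 -> 0000
Step 3: G0=NOT G1=NOT 0=1 G1=(0+0>=2)=0 G2=G3&G1=0&0=0 G3=(0+0>=2)=0 -> 1000
Step 4: G0=NOT G1=NOT 0=1 G1=(0+0>=2)=0 G2=G3&G1=0&0=0 G3=(0+1>=2)=0 -> 1000
Step 5: G0=NOT G1=NOT 0=1 G1=(0+0>=2)=0 G2=G3&G1=0&0=0 G3=(0+1>=2)=0 -> 1000
Step 6: G0=NOT G1=NOT 0=1 G1=(0+0>=2)=0 G2=G3&G1=0&0=0 G3=(0+1>=2)=0 -> 1000

1000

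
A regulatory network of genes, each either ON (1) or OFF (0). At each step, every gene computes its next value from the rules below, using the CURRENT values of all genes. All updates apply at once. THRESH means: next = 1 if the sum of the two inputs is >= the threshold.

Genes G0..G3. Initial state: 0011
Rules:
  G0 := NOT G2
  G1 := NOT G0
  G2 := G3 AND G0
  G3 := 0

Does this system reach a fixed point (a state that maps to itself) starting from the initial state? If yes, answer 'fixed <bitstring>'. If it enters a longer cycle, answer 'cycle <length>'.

Answer: fixed 1000

Derivation:
Step 0: 0011
Step 1: G0=NOT G2=NOT 1=0 G1=NOT G0=NOT 0=1 G2=G3&G0=1&0=0 G3=0(const) -> 0100
Step 2: G0=NOT G2=NOT 0=1 G1=NOT G0=NOT 0=1 G2=G3&G0=0&0=0 G3=0(const) -> 1100
Step 3: G0=NOT G2=NOT 0=1 G1=NOT G0=NOT 1=0 G2=G3&G0=0&1=0 G3=0(const) -> 1000
Step 4: G0=NOT G2=NOT 0=1 G1=NOT G0=NOT 1=0 G2=G3&G0=0&1=0 G3=0(const) -> 1000
Fixed point reached at step 3: 1000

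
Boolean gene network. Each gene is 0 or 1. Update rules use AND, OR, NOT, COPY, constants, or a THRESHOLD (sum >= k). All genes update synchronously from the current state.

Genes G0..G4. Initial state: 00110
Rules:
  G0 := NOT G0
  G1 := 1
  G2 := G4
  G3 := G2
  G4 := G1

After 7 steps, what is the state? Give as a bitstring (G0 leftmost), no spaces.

Step 1: G0=NOT G0=NOT 0=1 G1=1(const) G2=G4=0 G3=G2=1 G4=G1=0 -> 11010
Step 2: G0=NOT G0=NOT 1=0 G1=1(const) G2=G4=0 G3=G2=0 G4=G1=1 -> 01001
Step 3: G0=NOT G0=NOT 0=1 G1=1(const) G2=G4=1 G3=G2=0 G4=G1=1 -> 11101
Step 4: G0=NOT G0=NOT 1=0 G1=1(const) G2=G4=1 G3=G2=1 G4=G1=1 -> 01111
Step 5: G0=NOT G0=NOT 0=1 G1=1(const) G2=G4=1 G3=G2=1 G4=G1=1 -> 11111
Step 6: G0=NOT G0=NOT 1=0 G1=1(const) G2=G4=1 G3=G2=1 G4=G1=1 -> 01111
Step 7: G0=NOT G0=NOT 0=1 G1=1(const) G2=G4=1 G3=G2=1 G4=G1=1 -> 11111

11111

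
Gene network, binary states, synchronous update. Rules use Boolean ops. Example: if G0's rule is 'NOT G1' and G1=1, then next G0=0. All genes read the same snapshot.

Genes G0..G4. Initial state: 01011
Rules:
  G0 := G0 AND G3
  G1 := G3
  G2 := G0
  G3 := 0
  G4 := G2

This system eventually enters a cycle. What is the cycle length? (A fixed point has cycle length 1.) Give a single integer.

Answer: 1

Derivation:
Step 0: 01011
Step 1: G0=G0&G3=0&1=0 G1=G3=1 G2=G0=0 G3=0(const) G4=G2=0 -> 01000
Step 2: G0=G0&G3=0&0=0 G1=G3=0 G2=G0=0 G3=0(const) G4=G2=0 -> 00000
Step 3: G0=G0&G3=0&0=0 G1=G3=0 G2=G0=0 G3=0(const) G4=G2=0 -> 00000
State from step 3 equals state from step 2 -> cycle length 1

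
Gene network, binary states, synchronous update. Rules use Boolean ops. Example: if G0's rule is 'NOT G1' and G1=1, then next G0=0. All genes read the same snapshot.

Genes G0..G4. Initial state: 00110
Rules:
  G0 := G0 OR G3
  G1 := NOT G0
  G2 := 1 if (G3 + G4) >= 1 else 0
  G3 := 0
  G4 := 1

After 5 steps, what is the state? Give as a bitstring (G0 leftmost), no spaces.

Step 1: G0=G0|G3=0|1=1 G1=NOT G0=NOT 0=1 G2=(1+0>=1)=1 G3=0(const) G4=1(const) -> 11101
Step 2: G0=G0|G3=1|0=1 G1=NOT G0=NOT 1=0 G2=(0+1>=1)=1 G3=0(const) G4=1(const) -> 10101
Step 3: G0=G0|G3=1|0=1 G1=NOT G0=NOT 1=0 G2=(0+1>=1)=1 G3=0(const) G4=1(const) -> 10101
Step 4: G0=G0|G3=1|0=1 G1=NOT G0=NOT 1=0 G2=(0+1>=1)=1 G3=0(const) G4=1(const) -> 10101
Step 5: G0=G0|G3=1|0=1 G1=NOT G0=NOT 1=0 G2=(0+1>=1)=1 G3=0(const) G4=1(const) -> 10101

10101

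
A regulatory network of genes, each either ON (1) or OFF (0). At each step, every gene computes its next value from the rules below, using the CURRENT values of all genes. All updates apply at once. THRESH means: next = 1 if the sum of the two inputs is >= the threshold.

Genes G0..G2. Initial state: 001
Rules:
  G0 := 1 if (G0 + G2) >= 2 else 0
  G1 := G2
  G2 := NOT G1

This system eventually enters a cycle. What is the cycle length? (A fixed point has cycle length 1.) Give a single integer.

Step 0: 001
Step 1: G0=(0+1>=2)=0 G1=G2=1 G2=NOT G1=NOT 0=1 -> 011
Step 2: G0=(0+1>=2)=0 G1=G2=1 G2=NOT G1=NOT 1=0 -> 010
Step 3: G0=(0+0>=2)=0 G1=G2=0 G2=NOT G1=NOT 1=0 -> 000
Step 4: G0=(0+0>=2)=0 G1=G2=0 G2=NOT G1=NOT 0=1 -> 001
State from step 4 equals state from step 0 -> cycle length 4

Answer: 4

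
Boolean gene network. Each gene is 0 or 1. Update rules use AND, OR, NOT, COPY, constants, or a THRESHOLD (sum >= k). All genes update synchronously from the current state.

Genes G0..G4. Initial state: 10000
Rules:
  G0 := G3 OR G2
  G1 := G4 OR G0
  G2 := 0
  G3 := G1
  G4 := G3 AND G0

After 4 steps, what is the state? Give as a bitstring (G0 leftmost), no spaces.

Step 1: G0=G3|G2=0|0=0 G1=G4|G0=0|1=1 G2=0(const) G3=G1=0 G4=G3&G0=0&1=0 -> 01000
Step 2: G0=G3|G2=0|0=0 G1=G4|G0=0|0=0 G2=0(const) G3=G1=1 G4=G3&G0=0&0=0 -> 00010
Step 3: G0=G3|G2=1|0=1 G1=G4|G0=0|0=0 G2=0(const) G3=G1=0 G4=G3&G0=1&0=0 -> 10000
Step 4: G0=G3|G2=0|0=0 G1=G4|G0=0|1=1 G2=0(const) G3=G1=0 G4=G3&G0=0&1=0 -> 01000

01000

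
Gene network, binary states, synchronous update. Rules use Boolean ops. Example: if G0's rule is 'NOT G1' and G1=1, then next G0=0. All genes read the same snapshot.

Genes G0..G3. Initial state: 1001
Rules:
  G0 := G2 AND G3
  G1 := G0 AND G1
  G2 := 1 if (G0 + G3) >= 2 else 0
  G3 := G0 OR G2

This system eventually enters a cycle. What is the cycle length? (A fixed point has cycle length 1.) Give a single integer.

Step 0: 1001
Step 1: G0=G2&G3=0&1=0 G1=G0&G1=1&0=0 G2=(1+1>=2)=1 G3=G0|G2=1|0=1 -> 0011
Step 2: G0=G2&G3=1&1=1 G1=G0&G1=0&0=0 G2=(0+1>=2)=0 G3=G0|G2=0|1=1 -> 1001
State from step 2 equals state from step 0 -> cycle length 2

Answer: 2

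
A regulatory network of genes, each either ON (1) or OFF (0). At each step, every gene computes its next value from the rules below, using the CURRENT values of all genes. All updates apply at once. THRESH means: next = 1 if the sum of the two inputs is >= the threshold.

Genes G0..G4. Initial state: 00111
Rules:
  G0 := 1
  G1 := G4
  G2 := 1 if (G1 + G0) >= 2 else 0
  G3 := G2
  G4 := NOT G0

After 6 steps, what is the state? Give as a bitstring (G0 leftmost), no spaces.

Step 1: G0=1(const) G1=G4=1 G2=(0+0>=2)=0 G3=G2=1 G4=NOT G0=NOT 0=1 -> 11011
Step 2: G0=1(const) G1=G4=1 G2=(1+1>=2)=1 G3=G2=0 G4=NOT G0=NOT 1=0 -> 11100
Step 3: G0=1(const) G1=G4=0 G2=(1+1>=2)=1 G3=G2=1 G4=NOT G0=NOT 1=0 -> 10110
Step 4: G0=1(const) G1=G4=0 G2=(0+1>=2)=0 G3=G2=1 G4=NOT G0=NOT 1=0 -> 10010
Step 5: G0=1(const) G1=G4=0 G2=(0+1>=2)=0 G3=G2=0 G4=NOT G0=NOT 1=0 -> 10000
Step 6: G0=1(const) G1=G4=0 G2=(0+1>=2)=0 G3=G2=0 G4=NOT G0=NOT 1=0 -> 10000

10000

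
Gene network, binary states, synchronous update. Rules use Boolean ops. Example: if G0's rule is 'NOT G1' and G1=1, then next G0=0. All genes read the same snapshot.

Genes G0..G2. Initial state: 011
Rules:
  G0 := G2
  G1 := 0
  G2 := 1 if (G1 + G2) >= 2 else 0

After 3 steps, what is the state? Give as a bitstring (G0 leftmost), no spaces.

Step 1: G0=G2=1 G1=0(const) G2=(1+1>=2)=1 -> 101
Step 2: G0=G2=1 G1=0(const) G2=(0+1>=2)=0 -> 100
Step 3: G0=G2=0 G1=0(const) G2=(0+0>=2)=0 -> 000

000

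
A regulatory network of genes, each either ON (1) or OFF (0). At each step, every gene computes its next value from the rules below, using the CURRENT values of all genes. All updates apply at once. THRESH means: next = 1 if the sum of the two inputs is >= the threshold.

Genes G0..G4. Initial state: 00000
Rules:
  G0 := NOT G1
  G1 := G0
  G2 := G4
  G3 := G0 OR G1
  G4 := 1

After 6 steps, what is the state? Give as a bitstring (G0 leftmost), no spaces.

Step 1: G0=NOT G1=NOT 0=1 G1=G0=0 G2=G4=0 G3=G0|G1=0|0=0 G4=1(const) -> 10001
Step 2: G0=NOT G1=NOT 0=1 G1=G0=1 G2=G4=1 G3=G0|G1=1|0=1 G4=1(const) -> 11111
Step 3: G0=NOT G1=NOT 1=0 G1=G0=1 G2=G4=1 G3=G0|G1=1|1=1 G4=1(const) -> 01111
Step 4: G0=NOT G1=NOT 1=0 G1=G0=0 G2=G4=1 G3=G0|G1=0|1=1 G4=1(const) -> 00111
Step 5: G0=NOT G1=NOT 0=1 G1=G0=0 G2=G4=1 G3=G0|G1=0|0=0 G4=1(const) -> 10101
Step 6: G0=NOT G1=NOT 0=1 G1=G0=1 G2=G4=1 G3=G0|G1=1|0=1 G4=1(const) -> 11111

11111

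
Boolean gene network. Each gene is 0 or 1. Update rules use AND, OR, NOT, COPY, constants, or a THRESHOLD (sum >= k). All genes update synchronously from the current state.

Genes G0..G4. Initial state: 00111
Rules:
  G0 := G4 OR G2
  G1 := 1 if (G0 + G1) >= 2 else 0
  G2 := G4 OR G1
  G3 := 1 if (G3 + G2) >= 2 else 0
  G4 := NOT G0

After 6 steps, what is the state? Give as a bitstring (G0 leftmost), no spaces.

Step 1: G0=G4|G2=1|1=1 G1=(0+0>=2)=0 G2=G4|G1=1|0=1 G3=(1+1>=2)=1 G4=NOT G0=NOT 0=1 -> 10111
Step 2: G0=G4|G2=1|1=1 G1=(1+0>=2)=0 G2=G4|G1=1|0=1 G3=(1+1>=2)=1 G4=NOT G0=NOT 1=0 -> 10110
Step 3: G0=G4|G2=0|1=1 G1=(1+0>=2)=0 G2=G4|G1=0|0=0 G3=(1+1>=2)=1 G4=NOT G0=NOT 1=0 -> 10010
Step 4: G0=G4|G2=0|0=0 G1=(1+0>=2)=0 G2=G4|G1=0|0=0 G3=(1+0>=2)=0 G4=NOT G0=NOT 1=0 -> 00000
Step 5: G0=G4|G2=0|0=0 G1=(0+0>=2)=0 G2=G4|G1=0|0=0 G3=(0+0>=2)=0 G4=NOT G0=NOT 0=1 -> 00001
Step 6: G0=G4|G2=1|0=1 G1=(0+0>=2)=0 G2=G4|G1=1|0=1 G3=(0+0>=2)=0 G4=NOT G0=NOT 0=1 -> 10101

10101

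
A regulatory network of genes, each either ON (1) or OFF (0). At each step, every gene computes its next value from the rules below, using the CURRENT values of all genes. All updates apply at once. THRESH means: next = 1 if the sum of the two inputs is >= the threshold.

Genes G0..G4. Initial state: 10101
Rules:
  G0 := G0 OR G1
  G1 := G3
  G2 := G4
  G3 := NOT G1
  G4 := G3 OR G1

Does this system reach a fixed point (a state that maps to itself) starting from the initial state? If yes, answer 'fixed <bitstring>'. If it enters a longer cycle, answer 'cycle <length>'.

Step 0: 10101
Step 1: G0=G0|G1=1|0=1 G1=G3=0 G2=G4=1 G3=NOT G1=NOT 0=1 G4=G3|G1=0|0=0 -> 10110
Step 2: G0=G0|G1=1|0=1 G1=G3=1 G2=G4=0 G3=NOT G1=NOT 0=1 G4=G3|G1=1|0=1 -> 11011
Step 3: G0=G0|G1=1|1=1 G1=G3=1 G2=G4=1 G3=NOT G1=NOT 1=0 G4=G3|G1=1|1=1 -> 11101
Step 4: G0=G0|G1=1|1=1 G1=G3=0 G2=G4=1 G3=NOT G1=NOT 1=0 G4=G3|G1=0|1=1 -> 10101
Cycle of length 4 starting at step 0 -> no fixed point

Answer: cycle 4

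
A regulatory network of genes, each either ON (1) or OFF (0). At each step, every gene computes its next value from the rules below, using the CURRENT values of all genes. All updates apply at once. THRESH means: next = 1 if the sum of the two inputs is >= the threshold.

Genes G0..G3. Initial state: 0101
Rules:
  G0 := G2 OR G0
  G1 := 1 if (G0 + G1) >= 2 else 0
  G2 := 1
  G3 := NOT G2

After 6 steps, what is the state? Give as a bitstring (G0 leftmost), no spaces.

Step 1: G0=G2|G0=0|0=0 G1=(0+1>=2)=0 G2=1(const) G3=NOT G2=NOT 0=1 -> 0011
Step 2: G0=G2|G0=1|0=1 G1=(0+0>=2)=0 G2=1(const) G3=NOT G2=NOT 1=0 -> 1010
Step 3: G0=G2|G0=1|1=1 G1=(1+0>=2)=0 G2=1(const) G3=NOT G2=NOT 1=0 -> 1010
Step 4: G0=G2|G0=1|1=1 G1=(1+0>=2)=0 G2=1(const) G3=NOT G2=NOT 1=0 -> 1010
Step 5: G0=G2|G0=1|1=1 G1=(1+0>=2)=0 G2=1(const) G3=NOT G2=NOT 1=0 -> 1010
Step 6: G0=G2|G0=1|1=1 G1=(1+0>=2)=0 G2=1(const) G3=NOT G2=NOT 1=0 -> 1010

1010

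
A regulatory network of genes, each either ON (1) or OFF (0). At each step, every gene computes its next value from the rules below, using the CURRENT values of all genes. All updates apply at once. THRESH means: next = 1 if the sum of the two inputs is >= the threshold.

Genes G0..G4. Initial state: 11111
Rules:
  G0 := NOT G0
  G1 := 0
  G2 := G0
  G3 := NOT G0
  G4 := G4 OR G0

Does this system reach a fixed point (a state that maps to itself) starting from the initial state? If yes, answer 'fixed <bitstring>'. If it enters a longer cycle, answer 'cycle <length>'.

Step 0: 11111
Step 1: G0=NOT G0=NOT 1=0 G1=0(const) G2=G0=1 G3=NOT G0=NOT 1=0 G4=G4|G0=1|1=1 -> 00101
Step 2: G0=NOT G0=NOT 0=1 G1=0(const) G2=G0=0 G3=NOT G0=NOT 0=1 G4=G4|G0=1|0=1 -> 10011
Step 3: G0=NOT G0=NOT 1=0 G1=0(const) G2=G0=1 G3=NOT G0=NOT 1=0 G4=G4|G0=1|1=1 -> 00101
Cycle of length 2 starting at step 1 -> no fixed point

Answer: cycle 2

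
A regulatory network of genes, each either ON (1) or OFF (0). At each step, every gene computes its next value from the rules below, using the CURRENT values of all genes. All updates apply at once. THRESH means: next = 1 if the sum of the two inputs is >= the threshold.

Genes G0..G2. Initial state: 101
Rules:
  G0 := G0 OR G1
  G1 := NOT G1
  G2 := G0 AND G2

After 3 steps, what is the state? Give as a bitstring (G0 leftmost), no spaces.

Step 1: G0=G0|G1=1|0=1 G1=NOT G1=NOT 0=1 G2=G0&G2=1&1=1 -> 111
Step 2: G0=G0|G1=1|1=1 G1=NOT G1=NOT 1=0 G2=G0&G2=1&1=1 -> 101
Step 3: G0=G0|G1=1|0=1 G1=NOT G1=NOT 0=1 G2=G0&G2=1&1=1 -> 111

111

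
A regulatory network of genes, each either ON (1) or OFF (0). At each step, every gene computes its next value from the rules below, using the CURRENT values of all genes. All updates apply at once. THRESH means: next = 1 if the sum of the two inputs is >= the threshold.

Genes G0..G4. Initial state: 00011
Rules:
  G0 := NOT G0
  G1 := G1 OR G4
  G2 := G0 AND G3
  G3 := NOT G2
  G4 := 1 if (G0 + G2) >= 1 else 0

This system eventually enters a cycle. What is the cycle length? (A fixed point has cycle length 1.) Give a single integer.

Answer: 4

Derivation:
Step 0: 00011
Step 1: G0=NOT G0=NOT 0=1 G1=G1|G4=0|1=1 G2=G0&G3=0&1=0 G3=NOT G2=NOT 0=1 G4=(0+0>=1)=0 -> 11010
Step 2: G0=NOT G0=NOT 1=0 G1=G1|G4=1|0=1 G2=G0&G3=1&1=1 G3=NOT G2=NOT 0=1 G4=(1+0>=1)=1 -> 01111
Step 3: G0=NOT G0=NOT 0=1 G1=G1|G4=1|1=1 G2=G0&G3=0&1=0 G3=NOT G2=NOT 1=0 G4=(0+1>=1)=1 -> 11001
Step 4: G0=NOT G0=NOT 1=0 G1=G1|G4=1|1=1 G2=G0&G3=1&0=0 G3=NOT G2=NOT 0=1 G4=(1+0>=1)=1 -> 01011
Step 5: G0=NOT G0=NOT 0=1 G1=G1|G4=1|1=1 G2=G0&G3=0&1=0 G3=NOT G2=NOT 0=1 G4=(0+0>=1)=0 -> 11010
State from step 5 equals state from step 1 -> cycle length 4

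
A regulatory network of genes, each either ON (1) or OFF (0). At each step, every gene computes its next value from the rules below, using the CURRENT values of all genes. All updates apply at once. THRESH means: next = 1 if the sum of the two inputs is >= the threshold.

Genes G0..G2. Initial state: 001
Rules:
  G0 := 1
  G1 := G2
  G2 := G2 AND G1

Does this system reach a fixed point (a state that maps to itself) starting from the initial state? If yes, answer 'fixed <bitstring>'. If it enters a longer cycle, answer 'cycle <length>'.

Step 0: 001
Step 1: G0=1(const) G1=G2=1 G2=G2&G1=1&0=0 -> 110
Step 2: G0=1(const) G1=G2=0 G2=G2&G1=0&1=0 -> 100
Step 3: G0=1(const) G1=G2=0 G2=G2&G1=0&0=0 -> 100
Fixed point reached at step 2: 100

Answer: fixed 100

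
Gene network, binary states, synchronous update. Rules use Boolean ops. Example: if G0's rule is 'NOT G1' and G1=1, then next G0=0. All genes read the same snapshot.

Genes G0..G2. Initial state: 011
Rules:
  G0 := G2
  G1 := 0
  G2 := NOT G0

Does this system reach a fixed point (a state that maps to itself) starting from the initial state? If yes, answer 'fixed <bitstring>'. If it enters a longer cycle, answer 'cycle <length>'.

Step 0: 011
Step 1: G0=G2=1 G1=0(const) G2=NOT G0=NOT 0=1 -> 101
Step 2: G0=G2=1 G1=0(const) G2=NOT G0=NOT 1=0 -> 100
Step 3: G0=G2=0 G1=0(const) G2=NOT G0=NOT 1=0 -> 000
Step 4: G0=G2=0 G1=0(const) G2=NOT G0=NOT 0=1 -> 001
Step 5: G0=G2=1 G1=0(const) G2=NOT G0=NOT 0=1 -> 101
Cycle of length 4 starting at step 1 -> no fixed point

Answer: cycle 4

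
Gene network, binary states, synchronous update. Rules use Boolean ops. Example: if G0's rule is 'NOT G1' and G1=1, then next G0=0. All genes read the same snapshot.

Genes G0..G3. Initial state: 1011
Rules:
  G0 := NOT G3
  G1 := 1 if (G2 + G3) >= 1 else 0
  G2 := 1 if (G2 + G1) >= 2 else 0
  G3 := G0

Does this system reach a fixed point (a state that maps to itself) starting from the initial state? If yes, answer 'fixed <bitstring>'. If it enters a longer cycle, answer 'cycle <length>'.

Step 0: 1011
Step 1: G0=NOT G3=NOT 1=0 G1=(1+1>=1)=1 G2=(1+0>=2)=0 G3=G0=1 -> 0101
Step 2: G0=NOT G3=NOT 1=0 G1=(0+1>=1)=1 G2=(0+1>=2)=0 G3=G0=0 -> 0100
Step 3: G0=NOT G3=NOT 0=1 G1=(0+0>=1)=0 G2=(0+1>=2)=0 G3=G0=0 -> 1000
Step 4: G0=NOT G3=NOT 0=1 G1=(0+0>=1)=0 G2=(0+0>=2)=0 G3=G0=1 -> 1001
Step 5: G0=NOT G3=NOT 1=0 G1=(0+1>=1)=1 G2=(0+0>=2)=0 G3=G0=1 -> 0101
Cycle of length 4 starting at step 1 -> no fixed point

Answer: cycle 4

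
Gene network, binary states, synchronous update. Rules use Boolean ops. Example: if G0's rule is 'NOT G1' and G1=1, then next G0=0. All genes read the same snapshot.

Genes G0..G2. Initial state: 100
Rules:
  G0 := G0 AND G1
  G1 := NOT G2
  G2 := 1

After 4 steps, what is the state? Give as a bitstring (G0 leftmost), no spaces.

Step 1: G0=G0&G1=1&0=0 G1=NOT G2=NOT 0=1 G2=1(const) -> 011
Step 2: G0=G0&G1=0&1=0 G1=NOT G2=NOT 1=0 G2=1(const) -> 001
Step 3: G0=G0&G1=0&0=0 G1=NOT G2=NOT 1=0 G2=1(const) -> 001
Step 4: G0=G0&G1=0&0=0 G1=NOT G2=NOT 1=0 G2=1(const) -> 001

001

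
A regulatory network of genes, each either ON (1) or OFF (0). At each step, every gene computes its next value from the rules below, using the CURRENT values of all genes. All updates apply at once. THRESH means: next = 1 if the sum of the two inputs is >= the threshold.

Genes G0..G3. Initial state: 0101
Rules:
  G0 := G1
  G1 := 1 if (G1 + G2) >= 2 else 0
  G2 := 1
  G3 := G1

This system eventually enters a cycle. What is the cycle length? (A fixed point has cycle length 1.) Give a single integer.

Step 0: 0101
Step 1: G0=G1=1 G1=(1+0>=2)=0 G2=1(const) G3=G1=1 -> 1011
Step 2: G0=G1=0 G1=(0+1>=2)=0 G2=1(const) G3=G1=0 -> 0010
Step 3: G0=G1=0 G1=(0+1>=2)=0 G2=1(const) G3=G1=0 -> 0010
State from step 3 equals state from step 2 -> cycle length 1

Answer: 1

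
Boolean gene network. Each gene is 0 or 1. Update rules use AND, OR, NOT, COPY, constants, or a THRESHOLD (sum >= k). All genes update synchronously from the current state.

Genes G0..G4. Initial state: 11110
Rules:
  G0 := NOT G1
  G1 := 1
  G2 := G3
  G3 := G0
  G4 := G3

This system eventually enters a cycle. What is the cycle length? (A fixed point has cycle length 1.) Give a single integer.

Step 0: 11110
Step 1: G0=NOT G1=NOT 1=0 G1=1(const) G2=G3=1 G3=G0=1 G4=G3=1 -> 01111
Step 2: G0=NOT G1=NOT 1=0 G1=1(const) G2=G3=1 G3=G0=0 G4=G3=1 -> 01101
Step 3: G0=NOT G1=NOT 1=0 G1=1(const) G2=G3=0 G3=G0=0 G4=G3=0 -> 01000
Step 4: G0=NOT G1=NOT 1=0 G1=1(const) G2=G3=0 G3=G0=0 G4=G3=0 -> 01000
State from step 4 equals state from step 3 -> cycle length 1

Answer: 1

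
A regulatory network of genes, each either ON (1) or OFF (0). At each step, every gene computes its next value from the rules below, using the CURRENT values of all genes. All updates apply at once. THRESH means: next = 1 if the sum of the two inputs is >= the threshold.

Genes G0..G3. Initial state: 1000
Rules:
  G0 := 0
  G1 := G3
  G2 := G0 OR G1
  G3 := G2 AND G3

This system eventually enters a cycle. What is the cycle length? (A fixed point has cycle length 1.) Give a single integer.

Answer: 1

Derivation:
Step 0: 1000
Step 1: G0=0(const) G1=G3=0 G2=G0|G1=1|0=1 G3=G2&G3=0&0=0 -> 0010
Step 2: G0=0(const) G1=G3=0 G2=G0|G1=0|0=0 G3=G2&G3=1&0=0 -> 0000
Step 3: G0=0(const) G1=G3=0 G2=G0|G1=0|0=0 G3=G2&G3=0&0=0 -> 0000
State from step 3 equals state from step 2 -> cycle length 1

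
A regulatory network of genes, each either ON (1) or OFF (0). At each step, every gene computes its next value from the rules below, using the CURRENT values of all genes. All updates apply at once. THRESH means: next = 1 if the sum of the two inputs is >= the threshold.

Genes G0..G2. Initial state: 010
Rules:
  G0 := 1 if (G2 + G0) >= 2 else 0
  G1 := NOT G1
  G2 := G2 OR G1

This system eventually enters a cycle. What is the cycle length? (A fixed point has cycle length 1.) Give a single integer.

Step 0: 010
Step 1: G0=(0+0>=2)=0 G1=NOT G1=NOT 1=0 G2=G2|G1=0|1=1 -> 001
Step 2: G0=(1+0>=2)=0 G1=NOT G1=NOT 0=1 G2=G2|G1=1|0=1 -> 011
Step 3: G0=(1+0>=2)=0 G1=NOT G1=NOT 1=0 G2=G2|G1=1|1=1 -> 001
State from step 3 equals state from step 1 -> cycle length 2

Answer: 2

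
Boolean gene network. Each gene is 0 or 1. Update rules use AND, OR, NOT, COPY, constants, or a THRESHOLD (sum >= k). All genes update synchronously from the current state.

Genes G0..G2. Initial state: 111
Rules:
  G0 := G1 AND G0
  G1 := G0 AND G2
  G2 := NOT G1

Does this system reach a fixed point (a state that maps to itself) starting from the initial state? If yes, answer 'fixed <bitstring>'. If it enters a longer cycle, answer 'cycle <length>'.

Answer: fixed 001

Derivation:
Step 0: 111
Step 1: G0=G1&G0=1&1=1 G1=G0&G2=1&1=1 G2=NOT G1=NOT 1=0 -> 110
Step 2: G0=G1&G0=1&1=1 G1=G0&G2=1&0=0 G2=NOT G1=NOT 1=0 -> 100
Step 3: G0=G1&G0=0&1=0 G1=G0&G2=1&0=0 G2=NOT G1=NOT 0=1 -> 001
Step 4: G0=G1&G0=0&0=0 G1=G0&G2=0&1=0 G2=NOT G1=NOT 0=1 -> 001
Fixed point reached at step 3: 001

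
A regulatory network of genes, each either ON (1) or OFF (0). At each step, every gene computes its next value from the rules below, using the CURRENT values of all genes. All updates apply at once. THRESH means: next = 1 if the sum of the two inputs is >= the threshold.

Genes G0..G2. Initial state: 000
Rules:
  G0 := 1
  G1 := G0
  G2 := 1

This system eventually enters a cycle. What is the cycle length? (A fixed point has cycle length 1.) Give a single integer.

Step 0: 000
Step 1: G0=1(const) G1=G0=0 G2=1(const) -> 101
Step 2: G0=1(const) G1=G0=1 G2=1(const) -> 111
Step 3: G0=1(const) G1=G0=1 G2=1(const) -> 111
State from step 3 equals state from step 2 -> cycle length 1

Answer: 1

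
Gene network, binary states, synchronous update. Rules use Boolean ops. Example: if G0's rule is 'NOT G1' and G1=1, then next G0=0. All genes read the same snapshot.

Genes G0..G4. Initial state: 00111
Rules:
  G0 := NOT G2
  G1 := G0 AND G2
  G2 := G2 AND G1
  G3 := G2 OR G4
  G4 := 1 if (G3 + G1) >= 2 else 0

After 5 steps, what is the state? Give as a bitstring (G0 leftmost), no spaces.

Step 1: G0=NOT G2=NOT 1=0 G1=G0&G2=0&1=0 G2=G2&G1=1&0=0 G3=G2|G4=1|1=1 G4=(1+0>=2)=0 -> 00010
Step 2: G0=NOT G2=NOT 0=1 G1=G0&G2=0&0=0 G2=G2&G1=0&0=0 G3=G2|G4=0|0=0 G4=(1+0>=2)=0 -> 10000
Step 3: G0=NOT G2=NOT 0=1 G1=G0&G2=1&0=0 G2=G2&G1=0&0=0 G3=G2|G4=0|0=0 G4=(0+0>=2)=0 -> 10000
Step 4: G0=NOT G2=NOT 0=1 G1=G0&G2=1&0=0 G2=G2&G1=0&0=0 G3=G2|G4=0|0=0 G4=(0+0>=2)=0 -> 10000
Step 5: G0=NOT G2=NOT 0=1 G1=G0&G2=1&0=0 G2=G2&G1=0&0=0 G3=G2|G4=0|0=0 G4=(0+0>=2)=0 -> 10000

10000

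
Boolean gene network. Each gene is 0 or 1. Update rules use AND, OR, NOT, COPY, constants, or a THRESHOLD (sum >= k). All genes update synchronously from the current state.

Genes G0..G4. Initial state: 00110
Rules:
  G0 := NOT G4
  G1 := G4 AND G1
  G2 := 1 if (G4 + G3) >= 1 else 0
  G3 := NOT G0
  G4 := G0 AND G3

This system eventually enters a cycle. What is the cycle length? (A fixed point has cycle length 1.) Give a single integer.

Step 0: 00110
Step 1: G0=NOT G4=NOT 0=1 G1=G4&G1=0&0=0 G2=(0+1>=1)=1 G3=NOT G0=NOT 0=1 G4=G0&G3=0&1=0 -> 10110
Step 2: G0=NOT G4=NOT 0=1 G1=G4&G1=0&0=0 G2=(0+1>=1)=1 G3=NOT G0=NOT 1=0 G4=G0&G3=1&1=1 -> 10101
Step 3: G0=NOT G4=NOT 1=0 G1=G4&G1=1&0=0 G2=(1+0>=1)=1 G3=NOT G0=NOT 1=0 G4=G0&G3=1&0=0 -> 00100
Step 4: G0=NOT G4=NOT 0=1 G1=G4&G1=0&0=0 G2=(0+0>=1)=0 G3=NOT G0=NOT 0=1 G4=G0&G3=0&0=0 -> 10010
Step 5: G0=NOT G4=NOT 0=1 G1=G4&G1=0&0=0 G2=(0+1>=1)=1 G3=NOT G0=NOT 1=0 G4=G0&G3=1&1=1 -> 10101
State from step 5 equals state from step 2 -> cycle length 3

Answer: 3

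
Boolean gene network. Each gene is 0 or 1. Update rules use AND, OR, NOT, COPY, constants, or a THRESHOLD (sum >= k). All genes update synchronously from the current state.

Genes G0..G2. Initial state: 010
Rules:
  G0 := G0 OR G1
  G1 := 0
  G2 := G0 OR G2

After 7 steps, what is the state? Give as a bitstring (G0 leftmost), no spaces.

Step 1: G0=G0|G1=0|1=1 G1=0(const) G2=G0|G2=0|0=0 -> 100
Step 2: G0=G0|G1=1|0=1 G1=0(const) G2=G0|G2=1|0=1 -> 101
Step 3: G0=G0|G1=1|0=1 G1=0(const) G2=G0|G2=1|1=1 -> 101
Step 4: G0=G0|G1=1|0=1 G1=0(const) G2=G0|G2=1|1=1 -> 101
Step 5: G0=G0|G1=1|0=1 G1=0(const) G2=G0|G2=1|1=1 -> 101
Step 6: G0=G0|G1=1|0=1 G1=0(const) G2=G0|G2=1|1=1 -> 101
Step 7: G0=G0|G1=1|0=1 G1=0(const) G2=G0|G2=1|1=1 -> 101

101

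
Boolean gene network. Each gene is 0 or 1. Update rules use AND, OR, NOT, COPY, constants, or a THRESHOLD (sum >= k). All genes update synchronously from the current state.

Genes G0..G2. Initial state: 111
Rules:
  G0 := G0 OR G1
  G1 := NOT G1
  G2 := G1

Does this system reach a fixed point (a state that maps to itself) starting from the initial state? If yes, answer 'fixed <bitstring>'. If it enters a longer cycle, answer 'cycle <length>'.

Answer: cycle 2

Derivation:
Step 0: 111
Step 1: G0=G0|G1=1|1=1 G1=NOT G1=NOT 1=0 G2=G1=1 -> 101
Step 2: G0=G0|G1=1|0=1 G1=NOT G1=NOT 0=1 G2=G1=0 -> 110
Step 3: G0=G0|G1=1|1=1 G1=NOT G1=NOT 1=0 G2=G1=1 -> 101
Cycle of length 2 starting at step 1 -> no fixed point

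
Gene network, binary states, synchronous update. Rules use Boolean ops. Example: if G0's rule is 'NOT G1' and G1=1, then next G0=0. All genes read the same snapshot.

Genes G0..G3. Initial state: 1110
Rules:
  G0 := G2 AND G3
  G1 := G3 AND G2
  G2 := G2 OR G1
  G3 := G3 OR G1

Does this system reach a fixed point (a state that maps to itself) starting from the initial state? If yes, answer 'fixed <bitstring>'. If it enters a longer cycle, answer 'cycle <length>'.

Answer: fixed 1111

Derivation:
Step 0: 1110
Step 1: G0=G2&G3=1&0=0 G1=G3&G2=0&1=0 G2=G2|G1=1|1=1 G3=G3|G1=0|1=1 -> 0011
Step 2: G0=G2&G3=1&1=1 G1=G3&G2=1&1=1 G2=G2|G1=1|0=1 G3=G3|G1=1|0=1 -> 1111
Step 3: G0=G2&G3=1&1=1 G1=G3&G2=1&1=1 G2=G2|G1=1|1=1 G3=G3|G1=1|1=1 -> 1111
Fixed point reached at step 2: 1111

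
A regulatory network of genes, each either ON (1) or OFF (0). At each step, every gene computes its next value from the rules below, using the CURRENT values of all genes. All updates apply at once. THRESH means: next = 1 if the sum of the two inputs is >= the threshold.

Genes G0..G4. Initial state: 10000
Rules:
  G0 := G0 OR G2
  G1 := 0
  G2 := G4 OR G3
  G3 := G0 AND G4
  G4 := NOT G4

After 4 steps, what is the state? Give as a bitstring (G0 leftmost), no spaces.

Step 1: G0=G0|G2=1|0=1 G1=0(const) G2=G4|G3=0|0=0 G3=G0&G4=1&0=0 G4=NOT G4=NOT 0=1 -> 10001
Step 2: G0=G0|G2=1|0=1 G1=0(const) G2=G4|G3=1|0=1 G3=G0&G4=1&1=1 G4=NOT G4=NOT 1=0 -> 10110
Step 3: G0=G0|G2=1|1=1 G1=0(const) G2=G4|G3=0|1=1 G3=G0&G4=1&0=0 G4=NOT G4=NOT 0=1 -> 10101
Step 4: G0=G0|G2=1|1=1 G1=0(const) G2=G4|G3=1|0=1 G3=G0&G4=1&1=1 G4=NOT G4=NOT 1=0 -> 10110

10110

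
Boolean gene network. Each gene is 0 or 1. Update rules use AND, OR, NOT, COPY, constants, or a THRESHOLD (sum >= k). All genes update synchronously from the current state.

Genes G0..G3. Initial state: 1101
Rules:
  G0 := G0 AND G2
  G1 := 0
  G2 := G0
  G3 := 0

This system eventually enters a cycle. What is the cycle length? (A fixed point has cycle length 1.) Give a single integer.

Step 0: 1101
Step 1: G0=G0&G2=1&0=0 G1=0(const) G2=G0=1 G3=0(const) -> 0010
Step 2: G0=G0&G2=0&1=0 G1=0(const) G2=G0=0 G3=0(const) -> 0000
Step 3: G0=G0&G2=0&0=0 G1=0(const) G2=G0=0 G3=0(const) -> 0000
State from step 3 equals state from step 2 -> cycle length 1

Answer: 1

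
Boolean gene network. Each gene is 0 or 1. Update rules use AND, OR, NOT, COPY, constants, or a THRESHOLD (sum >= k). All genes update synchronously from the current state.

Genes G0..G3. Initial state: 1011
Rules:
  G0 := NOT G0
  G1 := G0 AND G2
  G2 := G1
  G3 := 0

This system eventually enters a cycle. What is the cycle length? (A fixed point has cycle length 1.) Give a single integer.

Answer: 2

Derivation:
Step 0: 1011
Step 1: G0=NOT G0=NOT 1=0 G1=G0&G2=1&1=1 G2=G1=0 G3=0(const) -> 0100
Step 2: G0=NOT G0=NOT 0=1 G1=G0&G2=0&0=0 G2=G1=1 G3=0(const) -> 1010
Step 3: G0=NOT G0=NOT 1=0 G1=G0&G2=1&1=1 G2=G1=0 G3=0(const) -> 0100
State from step 3 equals state from step 1 -> cycle length 2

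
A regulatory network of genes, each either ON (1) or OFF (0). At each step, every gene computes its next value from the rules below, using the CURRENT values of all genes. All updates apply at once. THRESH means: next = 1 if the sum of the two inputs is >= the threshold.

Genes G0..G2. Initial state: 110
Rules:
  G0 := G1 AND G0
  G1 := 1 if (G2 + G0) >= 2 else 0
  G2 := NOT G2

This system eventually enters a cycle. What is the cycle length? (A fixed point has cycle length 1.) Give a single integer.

Answer: 2

Derivation:
Step 0: 110
Step 1: G0=G1&G0=1&1=1 G1=(0+1>=2)=0 G2=NOT G2=NOT 0=1 -> 101
Step 2: G0=G1&G0=0&1=0 G1=(1+1>=2)=1 G2=NOT G2=NOT 1=0 -> 010
Step 3: G0=G1&G0=1&0=0 G1=(0+0>=2)=0 G2=NOT G2=NOT 0=1 -> 001
Step 4: G0=G1&G0=0&0=0 G1=(1+0>=2)=0 G2=NOT G2=NOT 1=0 -> 000
Step 5: G0=G1&G0=0&0=0 G1=(0+0>=2)=0 G2=NOT G2=NOT 0=1 -> 001
State from step 5 equals state from step 3 -> cycle length 2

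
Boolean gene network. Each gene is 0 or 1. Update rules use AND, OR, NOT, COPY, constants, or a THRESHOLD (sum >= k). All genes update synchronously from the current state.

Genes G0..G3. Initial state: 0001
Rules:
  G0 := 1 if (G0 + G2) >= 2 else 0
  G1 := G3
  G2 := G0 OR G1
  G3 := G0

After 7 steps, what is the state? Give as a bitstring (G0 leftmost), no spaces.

Step 1: G0=(0+0>=2)=0 G1=G3=1 G2=G0|G1=0|0=0 G3=G0=0 -> 0100
Step 2: G0=(0+0>=2)=0 G1=G3=0 G2=G0|G1=0|1=1 G3=G0=0 -> 0010
Step 3: G0=(0+1>=2)=0 G1=G3=0 G2=G0|G1=0|0=0 G3=G0=0 -> 0000
Step 4: G0=(0+0>=2)=0 G1=G3=0 G2=G0|G1=0|0=0 G3=G0=0 -> 0000
Step 5: G0=(0+0>=2)=0 G1=G3=0 G2=G0|G1=0|0=0 G3=G0=0 -> 0000
Step 6: G0=(0+0>=2)=0 G1=G3=0 G2=G0|G1=0|0=0 G3=G0=0 -> 0000
Step 7: G0=(0+0>=2)=0 G1=G3=0 G2=G0|G1=0|0=0 G3=G0=0 -> 0000

0000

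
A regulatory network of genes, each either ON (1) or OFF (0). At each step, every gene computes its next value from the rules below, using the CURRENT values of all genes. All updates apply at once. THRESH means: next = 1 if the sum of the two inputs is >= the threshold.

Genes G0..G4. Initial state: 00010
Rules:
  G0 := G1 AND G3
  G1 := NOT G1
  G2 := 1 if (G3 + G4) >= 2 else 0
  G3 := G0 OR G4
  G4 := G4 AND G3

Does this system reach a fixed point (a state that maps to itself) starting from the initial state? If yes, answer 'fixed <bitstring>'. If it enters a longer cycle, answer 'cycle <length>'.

Step 0: 00010
Step 1: G0=G1&G3=0&1=0 G1=NOT G1=NOT 0=1 G2=(1+0>=2)=0 G3=G0|G4=0|0=0 G4=G4&G3=0&1=0 -> 01000
Step 2: G0=G1&G3=1&0=0 G1=NOT G1=NOT 1=0 G2=(0+0>=2)=0 G3=G0|G4=0|0=0 G4=G4&G3=0&0=0 -> 00000
Step 3: G0=G1&G3=0&0=0 G1=NOT G1=NOT 0=1 G2=(0+0>=2)=0 G3=G0|G4=0|0=0 G4=G4&G3=0&0=0 -> 01000
Cycle of length 2 starting at step 1 -> no fixed point

Answer: cycle 2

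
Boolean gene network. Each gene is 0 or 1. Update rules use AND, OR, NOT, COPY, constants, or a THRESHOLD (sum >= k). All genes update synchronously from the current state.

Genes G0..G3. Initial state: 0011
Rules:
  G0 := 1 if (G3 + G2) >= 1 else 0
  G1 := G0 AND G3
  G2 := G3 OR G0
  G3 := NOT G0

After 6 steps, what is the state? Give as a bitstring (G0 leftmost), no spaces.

Step 1: G0=(1+1>=1)=1 G1=G0&G3=0&1=0 G2=G3|G0=1|0=1 G3=NOT G0=NOT 0=1 -> 1011
Step 2: G0=(1+1>=1)=1 G1=G0&G3=1&1=1 G2=G3|G0=1|1=1 G3=NOT G0=NOT 1=0 -> 1110
Step 3: G0=(0+1>=1)=1 G1=G0&G3=1&0=0 G2=G3|G0=0|1=1 G3=NOT G0=NOT 1=0 -> 1010
Step 4: G0=(0+1>=1)=1 G1=G0&G3=1&0=0 G2=G3|G0=0|1=1 G3=NOT G0=NOT 1=0 -> 1010
Step 5: G0=(0+1>=1)=1 G1=G0&G3=1&0=0 G2=G3|G0=0|1=1 G3=NOT G0=NOT 1=0 -> 1010
Step 6: G0=(0+1>=1)=1 G1=G0&G3=1&0=0 G2=G3|G0=0|1=1 G3=NOT G0=NOT 1=0 -> 1010

1010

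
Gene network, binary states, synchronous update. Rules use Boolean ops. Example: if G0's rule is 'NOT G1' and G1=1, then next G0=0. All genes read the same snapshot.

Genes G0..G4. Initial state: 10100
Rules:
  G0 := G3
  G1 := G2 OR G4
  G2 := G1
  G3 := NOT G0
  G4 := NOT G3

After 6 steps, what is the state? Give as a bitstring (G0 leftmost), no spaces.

Step 1: G0=G3=0 G1=G2|G4=1|0=1 G2=G1=0 G3=NOT G0=NOT 1=0 G4=NOT G3=NOT 0=1 -> 01001
Step 2: G0=G3=0 G1=G2|G4=0|1=1 G2=G1=1 G3=NOT G0=NOT 0=1 G4=NOT G3=NOT 0=1 -> 01111
Step 3: G0=G3=1 G1=G2|G4=1|1=1 G2=G1=1 G3=NOT G0=NOT 0=1 G4=NOT G3=NOT 1=0 -> 11110
Step 4: G0=G3=1 G1=G2|G4=1|0=1 G2=G1=1 G3=NOT G0=NOT 1=0 G4=NOT G3=NOT 1=0 -> 11100
Step 5: G0=G3=0 G1=G2|G4=1|0=1 G2=G1=1 G3=NOT G0=NOT 1=0 G4=NOT G3=NOT 0=1 -> 01101
Step 6: G0=G3=0 G1=G2|G4=1|1=1 G2=G1=1 G3=NOT G0=NOT 0=1 G4=NOT G3=NOT 0=1 -> 01111

01111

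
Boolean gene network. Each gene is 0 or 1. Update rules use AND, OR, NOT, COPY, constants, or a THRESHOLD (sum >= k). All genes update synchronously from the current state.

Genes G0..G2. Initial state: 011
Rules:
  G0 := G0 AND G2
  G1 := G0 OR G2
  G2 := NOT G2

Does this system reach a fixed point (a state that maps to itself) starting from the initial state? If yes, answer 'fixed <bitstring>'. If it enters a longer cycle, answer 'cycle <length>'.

Answer: cycle 2

Derivation:
Step 0: 011
Step 1: G0=G0&G2=0&1=0 G1=G0|G2=0|1=1 G2=NOT G2=NOT 1=0 -> 010
Step 2: G0=G0&G2=0&0=0 G1=G0|G2=0|0=0 G2=NOT G2=NOT 0=1 -> 001
Step 3: G0=G0&G2=0&1=0 G1=G0|G2=0|1=1 G2=NOT G2=NOT 1=0 -> 010
Cycle of length 2 starting at step 1 -> no fixed point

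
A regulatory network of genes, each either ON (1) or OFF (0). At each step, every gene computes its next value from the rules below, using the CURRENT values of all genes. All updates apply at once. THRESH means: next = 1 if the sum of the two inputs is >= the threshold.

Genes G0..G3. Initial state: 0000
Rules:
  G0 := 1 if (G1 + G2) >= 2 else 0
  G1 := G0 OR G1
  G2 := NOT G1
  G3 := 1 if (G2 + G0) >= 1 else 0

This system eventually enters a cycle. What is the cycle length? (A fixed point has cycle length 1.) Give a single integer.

Step 0: 0000
Step 1: G0=(0+0>=2)=0 G1=G0|G1=0|0=0 G2=NOT G1=NOT 0=1 G3=(0+0>=1)=0 -> 0010
Step 2: G0=(0+1>=2)=0 G1=G0|G1=0|0=0 G2=NOT G1=NOT 0=1 G3=(1+0>=1)=1 -> 0011
Step 3: G0=(0+1>=2)=0 G1=G0|G1=0|0=0 G2=NOT G1=NOT 0=1 G3=(1+0>=1)=1 -> 0011
State from step 3 equals state from step 2 -> cycle length 1

Answer: 1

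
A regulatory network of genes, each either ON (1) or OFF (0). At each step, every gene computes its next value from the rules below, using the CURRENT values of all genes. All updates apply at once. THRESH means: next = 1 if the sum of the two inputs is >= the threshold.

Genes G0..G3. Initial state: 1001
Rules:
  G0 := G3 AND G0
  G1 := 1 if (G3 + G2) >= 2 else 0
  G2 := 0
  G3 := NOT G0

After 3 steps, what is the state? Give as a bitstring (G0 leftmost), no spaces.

Step 1: G0=G3&G0=1&1=1 G1=(1+0>=2)=0 G2=0(const) G3=NOT G0=NOT 1=0 -> 1000
Step 2: G0=G3&G0=0&1=0 G1=(0+0>=2)=0 G2=0(const) G3=NOT G0=NOT 1=0 -> 0000
Step 3: G0=G3&G0=0&0=0 G1=(0+0>=2)=0 G2=0(const) G3=NOT G0=NOT 0=1 -> 0001

0001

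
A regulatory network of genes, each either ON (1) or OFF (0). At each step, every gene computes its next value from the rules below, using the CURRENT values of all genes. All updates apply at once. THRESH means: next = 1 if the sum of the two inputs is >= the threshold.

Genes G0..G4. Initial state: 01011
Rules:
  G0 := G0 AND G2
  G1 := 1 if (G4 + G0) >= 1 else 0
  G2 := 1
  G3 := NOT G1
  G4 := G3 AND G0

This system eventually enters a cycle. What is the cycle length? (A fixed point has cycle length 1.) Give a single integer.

Answer: 1

Derivation:
Step 0: 01011
Step 1: G0=G0&G2=0&0=0 G1=(1+0>=1)=1 G2=1(const) G3=NOT G1=NOT 1=0 G4=G3&G0=1&0=0 -> 01100
Step 2: G0=G0&G2=0&1=0 G1=(0+0>=1)=0 G2=1(const) G3=NOT G1=NOT 1=0 G4=G3&G0=0&0=0 -> 00100
Step 3: G0=G0&G2=0&1=0 G1=(0+0>=1)=0 G2=1(const) G3=NOT G1=NOT 0=1 G4=G3&G0=0&0=0 -> 00110
Step 4: G0=G0&G2=0&1=0 G1=(0+0>=1)=0 G2=1(const) G3=NOT G1=NOT 0=1 G4=G3&G0=1&0=0 -> 00110
State from step 4 equals state from step 3 -> cycle length 1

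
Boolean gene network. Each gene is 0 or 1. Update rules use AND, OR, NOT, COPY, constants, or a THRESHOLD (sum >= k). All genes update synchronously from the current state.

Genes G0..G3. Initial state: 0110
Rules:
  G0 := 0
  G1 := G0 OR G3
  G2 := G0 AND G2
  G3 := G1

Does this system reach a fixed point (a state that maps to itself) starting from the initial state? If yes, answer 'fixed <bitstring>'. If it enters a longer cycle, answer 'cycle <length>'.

Step 0: 0110
Step 1: G0=0(const) G1=G0|G3=0|0=0 G2=G0&G2=0&1=0 G3=G1=1 -> 0001
Step 2: G0=0(const) G1=G0|G3=0|1=1 G2=G0&G2=0&0=0 G3=G1=0 -> 0100
Step 3: G0=0(const) G1=G0|G3=0|0=0 G2=G0&G2=0&0=0 G3=G1=1 -> 0001
Cycle of length 2 starting at step 1 -> no fixed point

Answer: cycle 2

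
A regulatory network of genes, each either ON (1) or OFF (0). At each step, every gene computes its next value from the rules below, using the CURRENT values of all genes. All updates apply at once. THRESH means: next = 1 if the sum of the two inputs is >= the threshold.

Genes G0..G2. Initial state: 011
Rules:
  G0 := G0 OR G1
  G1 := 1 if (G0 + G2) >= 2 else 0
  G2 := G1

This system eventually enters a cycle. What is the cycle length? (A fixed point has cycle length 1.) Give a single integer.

Step 0: 011
Step 1: G0=G0|G1=0|1=1 G1=(0+1>=2)=0 G2=G1=1 -> 101
Step 2: G0=G0|G1=1|0=1 G1=(1+1>=2)=1 G2=G1=0 -> 110
Step 3: G0=G0|G1=1|1=1 G1=(1+0>=2)=0 G2=G1=1 -> 101
State from step 3 equals state from step 1 -> cycle length 2

Answer: 2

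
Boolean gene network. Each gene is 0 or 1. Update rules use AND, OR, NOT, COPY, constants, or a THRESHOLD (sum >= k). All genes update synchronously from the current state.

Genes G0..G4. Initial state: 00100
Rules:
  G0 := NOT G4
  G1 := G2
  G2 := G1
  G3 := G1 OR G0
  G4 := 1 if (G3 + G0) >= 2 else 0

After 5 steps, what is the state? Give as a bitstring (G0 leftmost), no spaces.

Step 1: G0=NOT G4=NOT 0=1 G1=G2=1 G2=G1=0 G3=G1|G0=0|0=0 G4=(0+0>=2)=0 -> 11000
Step 2: G0=NOT G4=NOT 0=1 G1=G2=0 G2=G1=1 G3=G1|G0=1|1=1 G4=(0+1>=2)=0 -> 10110
Step 3: G0=NOT G4=NOT 0=1 G1=G2=1 G2=G1=0 G3=G1|G0=0|1=1 G4=(1+1>=2)=1 -> 11011
Step 4: G0=NOT G4=NOT 1=0 G1=G2=0 G2=G1=1 G3=G1|G0=1|1=1 G4=(1+1>=2)=1 -> 00111
Step 5: G0=NOT G4=NOT 1=0 G1=G2=1 G2=G1=0 G3=G1|G0=0|0=0 G4=(1+0>=2)=0 -> 01000

01000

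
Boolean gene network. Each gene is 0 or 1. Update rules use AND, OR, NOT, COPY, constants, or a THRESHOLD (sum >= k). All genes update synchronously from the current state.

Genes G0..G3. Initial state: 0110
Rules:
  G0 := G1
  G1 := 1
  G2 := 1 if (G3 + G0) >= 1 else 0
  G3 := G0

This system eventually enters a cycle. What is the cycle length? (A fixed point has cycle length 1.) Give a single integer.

Answer: 1

Derivation:
Step 0: 0110
Step 1: G0=G1=1 G1=1(const) G2=(0+0>=1)=0 G3=G0=0 -> 1100
Step 2: G0=G1=1 G1=1(const) G2=(0+1>=1)=1 G3=G0=1 -> 1111
Step 3: G0=G1=1 G1=1(const) G2=(1+1>=1)=1 G3=G0=1 -> 1111
State from step 3 equals state from step 2 -> cycle length 1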